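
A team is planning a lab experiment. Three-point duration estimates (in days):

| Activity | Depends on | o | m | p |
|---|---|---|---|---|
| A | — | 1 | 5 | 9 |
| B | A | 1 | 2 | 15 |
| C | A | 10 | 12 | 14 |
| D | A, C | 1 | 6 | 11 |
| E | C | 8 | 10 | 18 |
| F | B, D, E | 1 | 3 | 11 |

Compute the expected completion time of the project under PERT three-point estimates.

te_A = (1 + 4·5 + 9)/6 = 30/6 = 5
te_B = (1 + 4·2 + 15)/6 = 24/6 = 4
te_C = (10 + 4·12 + 14)/6 = 72/6 = 12
te_D = (1 + 4·6 + 11)/6 = 36/6 = 6
te_E = (8 + 4·10 + 18)/6 = 66/6 = 11
te_F = (1 + 4·3 + 11)/6 = 24/6 = 4

Forward pass:
ES_A = 0; EF_A = 5
ES_B = 5; EF_B = 5+4 = 9
ES_C = 5; EF_C = 5+12 = 17
ES_D = max(EF_A=5, EF_C=17) = 17; EF_D = 17+6 = 23
ES_E = 17; EF_E = 17+11 = 28
ES_F = max(EF_B=9, EF_D=23, EF_E=28) = 28; EF_F = 28+4 = 32
Expected project duration μ = 32 days. Critical path: A → C → E → F.

32 days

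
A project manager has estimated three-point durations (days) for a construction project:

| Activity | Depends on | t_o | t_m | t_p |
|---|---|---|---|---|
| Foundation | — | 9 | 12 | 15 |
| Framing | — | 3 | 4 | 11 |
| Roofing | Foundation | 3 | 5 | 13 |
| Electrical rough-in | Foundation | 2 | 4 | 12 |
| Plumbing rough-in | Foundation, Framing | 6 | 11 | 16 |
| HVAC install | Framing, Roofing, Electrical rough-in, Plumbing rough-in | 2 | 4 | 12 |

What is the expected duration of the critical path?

28 days

te_Foundation = (9 + 4·12 + 15)/6 = 72/6 = 12
te_Framing = (3 + 4·4 + 11)/6 = 30/6 = 5
te_Roofing = (3 + 4·5 + 13)/6 = 36/6 = 6
te_Electrical rough-in = (2 + 4·4 + 12)/6 = 30/6 = 5
te_Plumbing rough-in = (6 + 4·11 + 16)/6 = 66/6 = 11
te_HVAC install = (2 + 4·4 + 12)/6 = 30/6 = 5

Forward pass:
ES_Foundation = 0; EF_Foundation = 12
ES_Framing = 0; EF_Framing = 5
ES_Roofing = 12; EF_Roofing = 12+6 = 18
ES_Electrical rough-in = 12; EF_Electrical rough-in = 12+5 = 17
ES_Plumbing rough-in = max(EF_Foundation=12, EF_Framing=5) = 12; EF_Plumbing rough-in = 12+11 = 23
ES_HVAC install = max(EF_Framing=5, EF_Roofing=18, EF_Electrical rough-in=17, EF_Plumbing rough-in=23) = 23; EF_HVAC install = 23+5 = 28
Expected project duration μ = 28 days. Critical path: Foundation → Plumbing rough-in → HVAC install.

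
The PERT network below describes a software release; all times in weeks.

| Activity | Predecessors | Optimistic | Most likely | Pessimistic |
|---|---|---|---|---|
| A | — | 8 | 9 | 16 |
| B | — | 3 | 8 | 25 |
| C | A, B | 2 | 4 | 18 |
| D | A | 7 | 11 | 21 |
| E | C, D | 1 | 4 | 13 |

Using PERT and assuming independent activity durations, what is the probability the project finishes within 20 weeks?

0.018

te_A = (8 + 4·9 + 16)/6 = 60/6 = 10; σ²_A = ((16−8)/6)² = 1.778
te_B = (3 + 4·8 + 25)/6 = 60/6 = 10; σ²_B = ((25−3)/6)² = 13.444
te_C = (2 + 4·4 + 18)/6 = 36/6 = 6; σ²_C = ((18−2)/6)² = 7.111
te_D = (7 + 4·11 + 21)/6 = 72/6 = 12; σ²_D = ((21−7)/6)² = 5.444
te_E = (1 + 4·4 + 13)/6 = 30/6 = 5; σ²_E = ((13−1)/6)² = 4.000

Forward pass:
ES_A = 0; EF_A = 10
ES_B = 0; EF_B = 10
ES_C = max(EF_A=10, EF_B=10) = 10; EF_C = 10+6 = 16
ES_D = 10; EF_D = 10+12 = 22
ES_E = max(EF_C=16, EF_D=22) = 22; EF_E = 22+5 = 27
Expected project duration μ = 27 weeks. Critical path: A → D → E.

Variance along critical path = 1.778 + 5.444 + 4.000 = 11.222; σ = √11.222 = 3.350 weeks.
Z = (20 − 27) / 3.350 = -2.090
P(T ≤ 20) = Φ(-2.090) ≈ 0.018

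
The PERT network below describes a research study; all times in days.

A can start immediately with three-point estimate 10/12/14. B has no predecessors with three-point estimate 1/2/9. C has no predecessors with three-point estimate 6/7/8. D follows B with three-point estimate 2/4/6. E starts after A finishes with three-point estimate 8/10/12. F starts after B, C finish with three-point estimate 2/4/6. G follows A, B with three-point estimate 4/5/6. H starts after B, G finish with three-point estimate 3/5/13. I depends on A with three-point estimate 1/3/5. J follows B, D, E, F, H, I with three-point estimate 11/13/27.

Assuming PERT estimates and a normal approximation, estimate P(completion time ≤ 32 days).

te_A = (10 + 4·12 + 14)/6 = 72/6 = 12; σ²_A = ((14−10)/6)² = 0.444
te_B = (1 + 4·2 + 9)/6 = 18/6 = 3; σ²_B = ((9−1)/6)² = 1.778
te_C = (6 + 4·7 + 8)/6 = 42/6 = 7; σ²_C = ((8−6)/6)² = 0.111
te_D = (2 + 4·4 + 6)/6 = 24/6 = 4; σ²_D = ((6−2)/6)² = 0.444
te_E = (8 + 4·10 + 12)/6 = 60/6 = 10; σ²_E = ((12−8)/6)² = 0.444
te_F = (2 + 4·4 + 6)/6 = 24/6 = 4; σ²_F = ((6−2)/6)² = 0.444
te_G = (4 + 4·5 + 6)/6 = 30/6 = 5; σ²_G = ((6−4)/6)² = 0.111
te_H = (3 + 4·5 + 13)/6 = 36/6 = 6; σ²_H = ((13−3)/6)² = 2.778
te_I = (1 + 4·3 + 5)/6 = 18/6 = 3; σ²_I = ((5−1)/6)² = 0.444
te_J = (11 + 4·13 + 27)/6 = 90/6 = 15; σ²_J = ((27−11)/6)² = 7.111

Forward pass:
ES_A = 0; EF_A = 12
ES_B = 0; EF_B = 3
ES_C = 0; EF_C = 7
ES_D = 3; EF_D = 3+4 = 7
ES_E = 12; EF_E = 12+10 = 22
ES_F = max(EF_B=3, EF_C=7) = 7; EF_F = 7+4 = 11
ES_G = max(EF_A=12, EF_B=3) = 12; EF_G = 12+5 = 17
ES_H = max(EF_B=3, EF_G=17) = 17; EF_H = 17+6 = 23
ES_I = 12; EF_I = 12+3 = 15
ES_J = max(EF_B=3, EF_D=7, EF_E=22, EF_F=11, EF_H=23, EF_I=15) = 23; EF_J = 23+15 = 38
Expected project duration μ = 38 days. Critical path: A → G → H → J.

Variance along critical path = 0.444 + 0.111 + 2.778 + 7.111 = 10.444; σ = √10.444 = 3.232 days.
Z = (32 − 38) / 3.232 = -1.857
P(T ≤ 32) = Φ(-1.857) ≈ 0.032

0.032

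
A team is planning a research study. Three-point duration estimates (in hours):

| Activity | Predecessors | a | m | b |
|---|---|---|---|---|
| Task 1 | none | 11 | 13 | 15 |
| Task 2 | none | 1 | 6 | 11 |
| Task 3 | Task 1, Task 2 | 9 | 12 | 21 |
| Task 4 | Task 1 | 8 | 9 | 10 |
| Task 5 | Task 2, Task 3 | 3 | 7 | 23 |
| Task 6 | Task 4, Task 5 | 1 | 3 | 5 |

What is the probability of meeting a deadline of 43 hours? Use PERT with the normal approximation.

0.894

te_Task 1 = (11 + 4·13 + 15)/6 = 78/6 = 13; σ²_Task 1 = ((15−11)/6)² = 0.444
te_Task 2 = (1 + 4·6 + 11)/6 = 36/6 = 6; σ²_Task 2 = ((11−1)/6)² = 2.778
te_Task 3 = (9 + 4·12 + 21)/6 = 78/6 = 13; σ²_Task 3 = ((21−9)/6)² = 4.000
te_Task 4 = (8 + 4·9 + 10)/6 = 54/6 = 9; σ²_Task 4 = ((10−8)/6)² = 0.111
te_Task 5 = (3 + 4·7 + 23)/6 = 54/6 = 9; σ²_Task 5 = ((23−3)/6)² = 11.111
te_Task 6 = (1 + 4·3 + 5)/6 = 18/6 = 3; σ²_Task 6 = ((5−1)/6)² = 0.444

Forward pass:
ES_Task 1 = 0; EF_Task 1 = 13
ES_Task 2 = 0; EF_Task 2 = 6
ES_Task 3 = max(EF_Task 1=13, EF_Task 2=6) = 13; EF_Task 3 = 13+13 = 26
ES_Task 4 = 13; EF_Task 4 = 13+9 = 22
ES_Task 5 = max(EF_Task 2=6, EF_Task 3=26) = 26; EF_Task 5 = 26+9 = 35
ES_Task 6 = max(EF_Task 4=22, EF_Task 5=35) = 35; EF_Task 6 = 35+3 = 38
Expected project duration μ = 38 hours. Critical path: Task 1 → Task 3 → Task 5 → Task 6.

Variance along critical path = 0.444 + 4.000 + 11.111 + 0.444 = 16.000; σ = √16.000 = 4.000 hours.
Z = (43 − 38) / 4.000 = 1.250
P(T ≤ 43) = Φ(1.250) ≈ 0.894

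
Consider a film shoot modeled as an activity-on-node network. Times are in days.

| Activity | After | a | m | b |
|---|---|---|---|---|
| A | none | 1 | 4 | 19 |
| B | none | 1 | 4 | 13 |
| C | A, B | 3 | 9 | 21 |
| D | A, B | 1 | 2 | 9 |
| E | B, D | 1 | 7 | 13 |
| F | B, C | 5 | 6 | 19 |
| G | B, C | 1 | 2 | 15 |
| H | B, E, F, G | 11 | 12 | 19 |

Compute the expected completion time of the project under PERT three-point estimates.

37 days

te_A = (1 + 4·4 + 19)/6 = 36/6 = 6
te_B = (1 + 4·4 + 13)/6 = 30/6 = 5
te_C = (3 + 4·9 + 21)/6 = 60/6 = 10
te_D = (1 + 4·2 + 9)/6 = 18/6 = 3
te_E = (1 + 4·7 + 13)/6 = 42/6 = 7
te_F = (5 + 4·6 + 19)/6 = 48/6 = 8
te_G = (1 + 4·2 + 15)/6 = 24/6 = 4
te_H = (11 + 4·12 + 19)/6 = 78/6 = 13

Forward pass:
ES_A = 0; EF_A = 6
ES_B = 0; EF_B = 5
ES_C = max(EF_A=6, EF_B=5) = 6; EF_C = 6+10 = 16
ES_D = max(EF_A=6, EF_B=5) = 6; EF_D = 6+3 = 9
ES_E = max(EF_B=5, EF_D=9) = 9; EF_E = 9+7 = 16
ES_F = max(EF_B=5, EF_C=16) = 16; EF_F = 16+8 = 24
ES_G = max(EF_B=5, EF_C=16) = 16; EF_G = 16+4 = 20
ES_H = max(EF_B=5, EF_E=16, EF_F=24, EF_G=20) = 24; EF_H = 24+13 = 37
Expected project duration μ = 37 days. Critical path: A → C → F → H.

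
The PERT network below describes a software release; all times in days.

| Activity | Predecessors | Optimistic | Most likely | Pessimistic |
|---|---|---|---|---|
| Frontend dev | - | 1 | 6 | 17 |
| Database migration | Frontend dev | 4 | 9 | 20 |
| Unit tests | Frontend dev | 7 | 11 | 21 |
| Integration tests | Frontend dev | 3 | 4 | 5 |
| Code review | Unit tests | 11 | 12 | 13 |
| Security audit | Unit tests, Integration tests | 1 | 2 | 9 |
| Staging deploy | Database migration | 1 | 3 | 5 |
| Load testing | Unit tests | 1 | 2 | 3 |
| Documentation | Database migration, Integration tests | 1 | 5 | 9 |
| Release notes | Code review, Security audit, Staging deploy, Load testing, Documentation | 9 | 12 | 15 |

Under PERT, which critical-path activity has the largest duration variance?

te_Frontend dev = (1 + 4·6 + 17)/6 = 42/6 = 7; σ²_Frontend dev = ((17−1)/6)² = 7.111
te_Database migration = (4 + 4·9 + 20)/6 = 60/6 = 10; σ²_Database migration = ((20−4)/6)² = 7.111
te_Unit tests = (7 + 4·11 + 21)/6 = 72/6 = 12; σ²_Unit tests = ((21−7)/6)² = 5.444
te_Integration tests = (3 + 4·4 + 5)/6 = 24/6 = 4; σ²_Integration tests = ((5−3)/6)² = 0.111
te_Code review = (11 + 4·12 + 13)/6 = 72/6 = 12; σ²_Code review = ((13−11)/6)² = 0.111
te_Security audit = (1 + 4·2 + 9)/6 = 18/6 = 3; σ²_Security audit = ((9−1)/6)² = 1.778
te_Staging deploy = (1 + 4·3 + 5)/6 = 18/6 = 3; σ²_Staging deploy = ((5−1)/6)² = 0.444
te_Load testing = (1 + 4·2 + 3)/6 = 12/6 = 2; σ²_Load testing = ((3−1)/6)² = 0.111
te_Documentation = (1 + 4·5 + 9)/6 = 30/6 = 5; σ²_Documentation = ((9−1)/6)² = 1.778
te_Release notes = (9 + 4·12 + 15)/6 = 72/6 = 12; σ²_Release notes = ((15−9)/6)² = 1.000

Forward pass:
ES_Frontend dev = 0; EF_Frontend dev = 7
ES_Database migration = 7; EF_Database migration = 7+10 = 17
ES_Unit tests = 7; EF_Unit tests = 7+12 = 19
ES_Integration tests = 7; EF_Integration tests = 7+4 = 11
ES_Code review = 19; EF_Code review = 19+12 = 31
ES_Security audit = max(EF_Unit tests=19, EF_Integration tests=11) = 19; EF_Security audit = 19+3 = 22
ES_Staging deploy = 17; EF_Staging deploy = 17+3 = 20
ES_Load testing = 19; EF_Load testing = 19+2 = 21
ES_Documentation = max(EF_Database migration=17, EF_Integration tests=11) = 17; EF_Documentation = 17+5 = 22
ES_Release notes = max(EF_Code review=31, EF_Security audit=22, EF_Staging deploy=20, EF_Load testing=21, EF_Documentation=22) = 31; EF_Release notes = 31+12 = 43
Expected project duration μ = 43 days. Critical path: Frontend dev → Unit tests → Code review → Release notes.

Variances on critical path: σ²_Frontend dev=7.111, σ²_Unit tests=5.444, σ²_Code review=0.111, σ²_Release notes=1.000.
Largest is σ²_Frontend dev = 7.111.

Frontend dev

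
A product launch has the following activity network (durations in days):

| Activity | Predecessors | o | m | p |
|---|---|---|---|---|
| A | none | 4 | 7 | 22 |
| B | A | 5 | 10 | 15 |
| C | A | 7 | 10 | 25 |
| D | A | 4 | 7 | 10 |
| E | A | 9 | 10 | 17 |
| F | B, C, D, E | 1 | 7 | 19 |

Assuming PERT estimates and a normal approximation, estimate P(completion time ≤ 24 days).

te_A = (4 + 4·7 + 22)/6 = 54/6 = 9; σ²_A = ((22−4)/6)² = 9.000
te_B = (5 + 4·10 + 15)/6 = 60/6 = 10; σ²_B = ((15−5)/6)² = 2.778
te_C = (7 + 4·10 + 25)/6 = 72/6 = 12; σ²_C = ((25−7)/6)² = 9.000
te_D = (4 + 4·7 + 10)/6 = 42/6 = 7; σ²_D = ((10−4)/6)² = 1.000
te_E = (9 + 4·10 + 17)/6 = 66/6 = 11; σ²_E = ((17−9)/6)² = 1.778
te_F = (1 + 4·7 + 19)/6 = 48/6 = 8; σ²_F = ((19−1)/6)² = 9.000

Forward pass:
ES_A = 0; EF_A = 9
ES_B = 9; EF_B = 9+10 = 19
ES_C = 9; EF_C = 9+12 = 21
ES_D = 9; EF_D = 9+7 = 16
ES_E = 9; EF_E = 9+11 = 20
ES_F = max(EF_B=19, EF_C=21, EF_D=16, EF_E=20) = 21; EF_F = 21+8 = 29
Expected project duration μ = 29 days. Critical path: A → C → F.

Variance along critical path = 9.000 + 9.000 + 9.000 = 27.000; σ = √27.000 = 5.196 days.
Z = (24 − 29) / 5.196 = -0.962
P(T ≤ 24) = Φ(-0.962) ≈ 0.168

0.168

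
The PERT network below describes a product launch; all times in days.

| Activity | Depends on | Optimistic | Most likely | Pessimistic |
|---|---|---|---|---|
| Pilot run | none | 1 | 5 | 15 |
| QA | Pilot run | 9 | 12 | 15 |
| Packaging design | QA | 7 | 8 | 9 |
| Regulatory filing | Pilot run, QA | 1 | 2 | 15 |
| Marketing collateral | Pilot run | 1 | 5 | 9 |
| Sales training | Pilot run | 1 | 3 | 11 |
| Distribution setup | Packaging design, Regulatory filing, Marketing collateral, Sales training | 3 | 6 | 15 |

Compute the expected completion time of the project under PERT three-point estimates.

33 days

te_Pilot run = (1 + 4·5 + 15)/6 = 36/6 = 6
te_QA = (9 + 4·12 + 15)/6 = 72/6 = 12
te_Packaging design = (7 + 4·8 + 9)/6 = 48/6 = 8
te_Regulatory filing = (1 + 4·2 + 15)/6 = 24/6 = 4
te_Marketing collateral = (1 + 4·5 + 9)/6 = 30/6 = 5
te_Sales training = (1 + 4·3 + 11)/6 = 24/6 = 4
te_Distribution setup = (3 + 4·6 + 15)/6 = 42/6 = 7

Forward pass:
ES_Pilot run = 0; EF_Pilot run = 6
ES_QA = 6; EF_QA = 6+12 = 18
ES_Packaging design = 18; EF_Packaging design = 18+8 = 26
ES_Regulatory filing = max(EF_Pilot run=6, EF_QA=18) = 18; EF_Regulatory filing = 18+4 = 22
ES_Marketing collateral = 6; EF_Marketing collateral = 6+5 = 11
ES_Sales training = 6; EF_Sales training = 6+4 = 10
ES_Distribution setup = max(EF_Packaging design=26, EF_Regulatory filing=22, EF_Marketing collateral=11, EF_Sales training=10) = 26; EF_Distribution setup = 26+7 = 33
Expected project duration μ = 33 days. Critical path: Pilot run → QA → Packaging design → Distribution setup.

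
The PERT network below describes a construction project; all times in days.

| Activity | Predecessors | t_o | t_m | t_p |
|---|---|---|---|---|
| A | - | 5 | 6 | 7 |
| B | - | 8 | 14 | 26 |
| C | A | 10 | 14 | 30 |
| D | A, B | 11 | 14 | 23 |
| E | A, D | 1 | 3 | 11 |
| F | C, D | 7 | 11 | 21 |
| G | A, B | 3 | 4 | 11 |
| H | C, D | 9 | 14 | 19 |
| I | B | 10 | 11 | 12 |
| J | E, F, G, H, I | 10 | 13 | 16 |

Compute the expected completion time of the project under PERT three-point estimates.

57 days

te_A = (5 + 4·6 + 7)/6 = 36/6 = 6
te_B = (8 + 4·14 + 26)/6 = 90/6 = 15
te_C = (10 + 4·14 + 30)/6 = 96/6 = 16
te_D = (11 + 4·14 + 23)/6 = 90/6 = 15
te_E = (1 + 4·3 + 11)/6 = 24/6 = 4
te_F = (7 + 4·11 + 21)/6 = 72/6 = 12
te_G = (3 + 4·4 + 11)/6 = 30/6 = 5
te_H = (9 + 4·14 + 19)/6 = 84/6 = 14
te_I = (10 + 4·11 + 12)/6 = 66/6 = 11
te_J = (10 + 4·13 + 16)/6 = 78/6 = 13

Forward pass:
ES_A = 0; EF_A = 6
ES_B = 0; EF_B = 15
ES_C = 6; EF_C = 6+16 = 22
ES_D = max(EF_A=6, EF_B=15) = 15; EF_D = 15+15 = 30
ES_E = max(EF_A=6, EF_D=30) = 30; EF_E = 30+4 = 34
ES_F = max(EF_C=22, EF_D=30) = 30; EF_F = 30+12 = 42
ES_G = max(EF_A=6, EF_B=15) = 15; EF_G = 15+5 = 20
ES_H = max(EF_C=22, EF_D=30) = 30; EF_H = 30+14 = 44
ES_I = 15; EF_I = 15+11 = 26
ES_J = max(EF_E=34, EF_F=42, EF_G=20, EF_H=44, EF_I=26) = 44; EF_J = 44+13 = 57
Expected project duration μ = 57 days. Critical path: B → D → H → J.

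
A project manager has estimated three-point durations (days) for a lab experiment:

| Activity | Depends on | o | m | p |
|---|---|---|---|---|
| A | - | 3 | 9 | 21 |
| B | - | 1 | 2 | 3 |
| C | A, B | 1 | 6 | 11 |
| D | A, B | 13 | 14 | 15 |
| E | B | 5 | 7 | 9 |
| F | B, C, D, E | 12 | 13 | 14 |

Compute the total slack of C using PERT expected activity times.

8 days

te_A = (3 + 4·9 + 21)/6 = 60/6 = 10
te_B = (1 + 4·2 + 3)/6 = 12/6 = 2
te_C = (1 + 4·6 + 11)/6 = 36/6 = 6
te_D = (13 + 4·14 + 15)/6 = 84/6 = 14
te_E = (5 + 4·7 + 9)/6 = 42/6 = 7
te_F = (12 + 4·13 + 14)/6 = 78/6 = 13

Forward pass:
ES_A = 0; EF_A = 10
ES_B = 0; EF_B = 2
ES_C = max(EF_A=10, EF_B=2) = 10; EF_C = 10+6 = 16
ES_D = max(EF_A=10, EF_B=2) = 10; EF_D = 10+14 = 24
ES_E = 2; EF_E = 2+7 = 9
ES_F = max(EF_B=2, EF_C=16, EF_D=24, EF_E=9) = 24; EF_F = 24+13 = 37
Expected project duration μ = 37 days. Critical path: A → D → F.

Backward pass:
LF_F = 37; LS_F = 37−13 = 24
LF_E = LS_F = 24; LS_E = 24−7 = 17
LF_D = LS_F = 24; LS_D = 24−14 = 10
LF_C = LS_F = 24; LS_C = 24−6 = 18
LF_B = min(LS_C=18, LS_D=10, LS_E=17, LS_F=24) = 10; LS_B = 10−2 = 8
LF_A = min(LS_C=18, LS_D=10) = 10; LS_A = 10−10 = 0
Slack_C = LS_C − ES_C = 18 − 10 = 8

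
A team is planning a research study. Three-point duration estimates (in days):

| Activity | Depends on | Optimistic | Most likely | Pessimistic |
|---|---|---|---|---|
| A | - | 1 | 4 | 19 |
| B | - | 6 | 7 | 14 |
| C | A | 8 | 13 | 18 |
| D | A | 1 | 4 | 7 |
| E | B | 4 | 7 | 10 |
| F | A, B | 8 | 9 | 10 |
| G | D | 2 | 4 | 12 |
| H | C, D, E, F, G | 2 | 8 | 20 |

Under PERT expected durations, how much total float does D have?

4 days

te_A = (1 + 4·4 + 19)/6 = 36/6 = 6
te_B = (6 + 4·7 + 14)/6 = 48/6 = 8
te_C = (8 + 4·13 + 18)/6 = 78/6 = 13
te_D = (1 + 4·4 + 7)/6 = 24/6 = 4
te_E = (4 + 4·7 + 10)/6 = 42/6 = 7
te_F = (8 + 4·9 + 10)/6 = 54/6 = 9
te_G = (2 + 4·4 + 12)/6 = 30/6 = 5
te_H = (2 + 4·8 + 20)/6 = 54/6 = 9

Forward pass:
ES_A = 0; EF_A = 6
ES_B = 0; EF_B = 8
ES_C = 6; EF_C = 6+13 = 19
ES_D = 6; EF_D = 6+4 = 10
ES_E = 8; EF_E = 8+7 = 15
ES_F = max(EF_A=6, EF_B=8) = 8; EF_F = 8+9 = 17
ES_G = 10; EF_G = 10+5 = 15
ES_H = max(EF_C=19, EF_D=10, EF_E=15, EF_F=17, EF_G=15) = 19; EF_H = 19+9 = 28
Expected project duration μ = 28 days. Critical path: A → C → H.

Backward pass:
LF_H = 28; LS_H = 28−9 = 19
LF_G = LS_H = 19; LS_G = 19−5 = 14
LF_F = LS_H = 19; LS_F = 19−9 = 10
LF_E = LS_H = 19; LS_E = 19−7 = 12
LF_D = min(LS_G=14, LS_H=19) = 14; LS_D = 14−4 = 10
LF_C = LS_H = 19; LS_C = 19−13 = 6
LF_B = min(LS_E=12, LS_F=10) = 10; LS_B = 10−8 = 2
LF_A = min(LS_C=6, LS_D=10, LS_F=10) = 6; LS_A = 6−6 = 0
Slack_D = LS_D − ES_D = 10 − 6 = 4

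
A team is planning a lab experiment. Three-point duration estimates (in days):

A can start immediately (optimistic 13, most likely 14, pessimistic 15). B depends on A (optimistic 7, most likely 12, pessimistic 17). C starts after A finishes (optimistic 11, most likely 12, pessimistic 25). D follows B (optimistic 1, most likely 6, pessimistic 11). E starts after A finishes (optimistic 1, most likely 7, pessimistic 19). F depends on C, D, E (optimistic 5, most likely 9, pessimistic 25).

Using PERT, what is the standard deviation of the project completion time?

te_A = (13 + 4·14 + 15)/6 = 84/6 = 14; σ²_A = ((15−13)/6)² = 0.111
te_B = (7 + 4·12 + 17)/6 = 72/6 = 12; σ²_B = ((17−7)/6)² = 2.778
te_C = (11 + 4·12 + 25)/6 = 84/6 = 14; σ²_C = ((25−11)/6)² = 5.444
te_D = (1 + 4·6 + 11)/6 = 36/6 = 6; σ²_D = ((11−1)/6)² = 2.778
te_E = (1 + 4·7 + 19)/6 = 48/6 = 8; σ²_E = ((19−1)/6)² = 9.000
te_F = (5 + 4·9 + 25)/6 = 66/6 = 11; σ²_F = ((25−5)/6)² = 11.111

Forward pass:
ES_A = 0; EF_A = 14
ES_B = 14; EF_B = 14+12 = 26
ES_C = 14; EF_C = 14+14 = 28
ES_D = 26; EF_D = 26+6 = 32
ES_E = 14; EF_E = 14+8 = 22
ES_F = max(EF_C=28, EF_D=32, EF_E=22) = 32; EF_F = 32+11 = 43
Expected project duration μ = 43 days. Critical path: A → B → D → F.

Variance along critical path = 0.111 + 2.778 + 2.778 + 11.111 = 16.778
σ = √16.778 = 4.096 days

4.10 days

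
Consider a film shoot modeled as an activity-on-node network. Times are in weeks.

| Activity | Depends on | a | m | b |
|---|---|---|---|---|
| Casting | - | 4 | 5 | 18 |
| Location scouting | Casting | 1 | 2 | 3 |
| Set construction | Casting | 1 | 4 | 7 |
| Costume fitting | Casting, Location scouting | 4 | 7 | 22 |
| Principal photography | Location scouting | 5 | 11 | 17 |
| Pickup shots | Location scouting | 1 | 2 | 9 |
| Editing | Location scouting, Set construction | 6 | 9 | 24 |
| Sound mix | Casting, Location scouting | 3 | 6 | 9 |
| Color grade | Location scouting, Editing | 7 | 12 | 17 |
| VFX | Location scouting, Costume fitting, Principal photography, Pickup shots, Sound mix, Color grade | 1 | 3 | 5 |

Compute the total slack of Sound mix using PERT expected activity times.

te_Casting = (4 + 4·5 + 18)/6 = 42/6 = 7
te_Location scouting = (1 + 4·2 + 3)/6 = 12/6 = 2
te_Set construction = (1 + 4·4 + 7)/6 = 24/6 = 4
te_Costume fitting = (4 + 4·7 + 22)/6 = 54/6 = 9
te_Principal photography = (5 + 4·11 + 17)/6 = 66/6 = 11
te_Pickup shots = (1 + 4·2 + 9)/6 = 18/6 = 3
te_Editing = (6 + 4·9 + 24)/6 = 66/6 = 11
te_Sound mix = (3 + 4·6 + 9)/6 = 36/6 = 6
te_Color grade = (7 + 4·12 + 17)/6 = 72/6 = 12
te_VFX = (1 + 4·3 + 5)/6 = 18/6 = 3

Forward pass:
ES_Casting = 0; EF_Casting = 7
ES_Location scouting = 7; EF_Location scouting = 7+2 = 9
ES_Set construction = 7; EF_Set construction = 7+4 = 11
ES_Costume fitting = max(EF_Casting=7, EF_Location scouting=9) = 9; EF_Costume fitting = 9+9 = 18
ES_Principal photography = 9; EF_Principal photography = 9+11 = 20
ES_Pickup shots = 9; EF_Pickup shots = 9+3 = 12
ES_Editing = max(EF_Location scouting=9, EF_Set construction=11) = 11; EF_Editing = 11+11 = 22
ES_Sound mix = max(EF_Casting=7, EF_Location scouting=9) = 9; EF_Sound mix = 9+6 = 15
ES_Color grade = max(EF_Location scouting=9, EF_Editing=22) = 22; EF_Color grade = 22+12 = 34
ES_VFX = max(EF_Location scouting=9, EF_Costume fitting=18, EF_Principal photography=20, EF_Pickup shots=12, EF_Sound mix=15, EF_Color grade=34) = 34; EF_VFX = 34+3 = 37
Expected project duration μ = 37 weeks. Critical path: Casting → Set construction → Editing → Color grade → VFX.

Backward pass:
LF_VFX = 37; LS_VFX = 37−3 = 34
LF_Color grade = LS_VFX = 34; LS_Color grade = 34−12 = 22
LF_Sound mix = LS_VFX = 34; LS_Sound mix = 34−6 = 28
LF_Editing = LS_Color grade = 22; LS_Editing = 22−11 = 11
LF_Pickup shots = LS_VFX = 34; LS_Pickup shots = 34−3 = 31
LF_Principal photography = LS_VFX = 34; LS_Principal photography = 34−11 = 23
LF_Costume fitting = LS_VFX = 34; LS_Costume fitting = 34−9 = 25
LF_Set construction = LS_Editing = 11; LS_Set construction = 11−4 = 7
LF_Location scouting = min(LS_Costume fitting=25, LS_Principal photography=23, LS_Pickup shots=31, LS_Editing=11, LS_Sound mix=28, LS_Color grade=22, LS_VFX=34) = 11; LS_Location scouting = 11−2 = 9
LF_Casting = min(LS_Location scouting=9, LS_Set construction=7, LS_Costume fitting=25, LS_Sound mix=28) = 7; LS_Casting = 7−7 = 0
Slack_Sound mix = LS_Sound mix − ES_Sound mix = 28 − 9 = 19

19 weeks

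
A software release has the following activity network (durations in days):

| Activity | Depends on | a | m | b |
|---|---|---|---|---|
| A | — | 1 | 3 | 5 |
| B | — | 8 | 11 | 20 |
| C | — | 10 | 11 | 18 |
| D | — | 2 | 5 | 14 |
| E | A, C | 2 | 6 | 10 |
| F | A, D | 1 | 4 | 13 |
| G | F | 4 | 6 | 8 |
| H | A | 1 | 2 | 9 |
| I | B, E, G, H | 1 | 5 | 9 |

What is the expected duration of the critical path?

te_A = (1 + 4·3 + 5)/6 = 18/6 = 3
te_B = (8 + 4·11 + 20)/6 = 72/6 = 12
te_C = (10 + 4·11 + 18)/6 = 72/6 = 12
te_D = (2 + 4·5 + 14)/6 = 36/6 = 6
te_E = (2 + 4·6 + 10)/6 = 36/6 = 6
te_F = (1 + 4·4 + 13)/6 = 30/6 = 5
te_G = (4 + 4·6 + 8)/6 = 36/6 = 6
te_H = (1 + 4·2 + 9)/6 = 18/6 = 3
te_I = (1 + 4·5 + 9)/6 = 30/6 = 5

Forward pass:
ES_A = 0; EF_A = 3
ES_B = 0; EF_B = 12
ES_C = 0; EF_C = 12
ES_D = 0; EF_D = 6
ES_E = max(EF_A=3, EF_C=12) = 12; EF_E = 12+6 = 18
ES_F = max(EF_A=3, EF_D=6) = 6; EF_F = 6+5 = 11
ES_G = 11; EF_G = 11+6 = 17
ES_H = 3; EF_H = 3+3 = 6
ES_I = max(EF_B=12, EF_E=18, EF_G=17, EF_H=6) = 18; EF_I = 18+5 = 23
Expected project duration μ = 23 days. Critical path: C → E → I.

23 days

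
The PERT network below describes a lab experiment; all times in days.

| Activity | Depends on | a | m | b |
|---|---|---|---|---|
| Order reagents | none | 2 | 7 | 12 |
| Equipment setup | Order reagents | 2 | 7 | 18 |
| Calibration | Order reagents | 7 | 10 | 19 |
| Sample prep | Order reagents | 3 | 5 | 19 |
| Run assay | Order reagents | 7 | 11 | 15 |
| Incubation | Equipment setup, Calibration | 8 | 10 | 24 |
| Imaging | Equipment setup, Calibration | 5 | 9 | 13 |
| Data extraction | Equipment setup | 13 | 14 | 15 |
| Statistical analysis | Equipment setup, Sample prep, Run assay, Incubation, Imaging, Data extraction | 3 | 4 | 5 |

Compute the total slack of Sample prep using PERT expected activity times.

te_Order reagents = (2 + 4·7 + 12)/6 = 42/6 = 7
te_Equipment setup = (2 + 4·7 + 18)/6 = 48/6 = 8
te_Calibration = (7 + 4·10 + 19)/6 = 66/6 = 11
te_Sample prep = (3 + 4·5 + 19)/6 = 42/6 = 7
te_Run assay = (7 + 4·11 + 15)/6 = 66/6 = 11
te_Incubation = (8 + 4·10 + 24)/6 = 72/6 = 12
te_Imaging = (5 + 4·9 + 13)/6 = 54/6 = 9
te_Data extraction = (13 + 4·14 + 15)/6 = 84/6 = 14
te_Statistical analysis = (3 + 4·4 + 5)/6 = 24/6 = 4

Forward pass:
ES_Order reagents = 0; EF_Order reagents = 7
ES_Equipment setup = 7; EF_Equipment setup = 7+8 = 15
ES_Calibration = 7; EF_Calibration = 7+11 = 18
ES_Sample prep = 7; EF_Sample prep = 7+7 = 14
ES_Run assay = 7; EF_Run assay = 7+11 = 18
ES_Incubation = max(EF_Equipment setup=15, EF_Calibration=18) = 18; EF_Incubation = 18+12 = 30
ES_Imaging = max(EF_Equipment setup=15, EF_Calibration=18) = 18; EF_Imaging = 18+9 = 27
ES_Data extraction = 15; EF_Data extraction = 15+14 = 29
ES_Statistical analysis = max(EF_Equipment setup=15, EF_Sample prep=14, EF_Run assay=18, EF_Incubation=30, EF_Imaging=27, EF_Data extraction=29) = 30; EF_Statistical analysis = 30+4 = 34
Expected project duration μ = 34 days. Critical path: Order reagents → Calibration → Incubation → Statistical analysis.

Backward pass:
LF_Statistical analysis = 34; LS_Statistical analysis = 34−4 = 30
LF_Data extraction = LS_Statistical analysis = 30; LS_Data extraction = 30−14 = 16
LF_Imaging = LS_Statistical analysis = 30; LS_Imaging = 30−9 = 21
LF_Incubation = LS_Statistical analysis = 30; LS_Incubation = 30−12 = 18
LF_Run assay = LS_Statistical analysis = 30; LS_Run assay = 30−11 = 19
LF_Sample prep = LS_Statistical analysis = 30; LS_Sample prep = 30−7 = 23
LF_Calibration = min(LS_Incubation=18, LS_Imaging=21) = 18; LS_Calibration = 18−11 = 7
LF_Equipment setup = min(LS_Incubation=18, LS_Imaging=21, LS_Data extraction=16, LS_Statistical analysis=30) = 16; LS_Equipment setup = 16−8 = 8
LF_Order reagents = min(LS_Equipment setup=8, LS_Calibration=7, LS_Sample prep=23, LS_Run assay=19) = 7; LS_Order reagents = 7−7 = 0
Slack_Sample prep = LS_Sample prep − ES_Sample prep = 23 − 7 = 16

16 days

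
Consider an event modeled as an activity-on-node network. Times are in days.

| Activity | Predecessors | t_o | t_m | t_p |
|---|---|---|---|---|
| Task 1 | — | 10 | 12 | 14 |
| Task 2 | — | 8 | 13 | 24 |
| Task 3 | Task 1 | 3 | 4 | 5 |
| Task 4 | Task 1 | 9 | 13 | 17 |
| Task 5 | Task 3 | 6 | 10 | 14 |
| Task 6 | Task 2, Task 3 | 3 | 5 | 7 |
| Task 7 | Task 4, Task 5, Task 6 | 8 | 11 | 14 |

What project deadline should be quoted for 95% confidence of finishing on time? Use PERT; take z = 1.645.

te_Task 1 = (10 + 4·12 + 14)/6 = 72/6 = 12; σ²_Task 1 = ((14−10)/6)² = 0.444
te_Task 2 = (8 + 4·13 + 24)/6 = 84/6 = 14; σ²_Task 2 = ((24−8)/6)² = 7.111
te_Task 3 = (3 + 4·4 + 5)/6 = 24/6 = 4; σ²_Task 3 = ((5−3)/6)² = 0.111
te_Task 4 = (9 + 4·13 + 17)/6 = 78/6 = 13; σ²_Task 4 = ((17−9)/6)² = 1.778
te_Task 5 = (6 + 4·10 + 14)/6 = 60/6 = 10; σ²_Task 5 = ((14−6)/6)² = 1.778
te_Task 6 = (3 + 4·5 + 7)/6 = 30/6 = 5; σ²_Task 6 = ((7−3)/6)² = 0.444
te_Task 7 = (8 + 4·11 + 14)/6 = 66/6 = 11; σ²_Task 7 = ((14−8)/6)² = 1.000

Forward pass:
ES_Task 1 = 0; EF_Task 1 = 12
ES_Task 2 = 0; EF_Task 2 = 14
ES_Task 3 = 12; EF_Task 3 = 12+4 = 16
ES_Task 4 = 12; EF_Task 4 = 12+13 = 25
ES_Task 5 = 16; EF_Task 5 = 16+10 = 26
ES_Task 6 = max(EF_Task 2=14, EF_Task 3=16) = 16; EF_Task 6 = 16+5 = 21
ES_Task 7 = max(EF_Task 4=25, EF_Task 5=26, EF_Task 6=21) = 26; EF_Task 7 = 26+11 = 37
Expected project duration μ = 37 days. Critical path: Task 1 → Task 3 → Task 5 → Task 7.

Variance along critical path = 0.444 + 0.111 + 1.778 + 1.000 = 3.333; σ = 1.826 days.
D = μ + z·σ = 37 + 1.645·1.826 = 40.0 days

40.0 days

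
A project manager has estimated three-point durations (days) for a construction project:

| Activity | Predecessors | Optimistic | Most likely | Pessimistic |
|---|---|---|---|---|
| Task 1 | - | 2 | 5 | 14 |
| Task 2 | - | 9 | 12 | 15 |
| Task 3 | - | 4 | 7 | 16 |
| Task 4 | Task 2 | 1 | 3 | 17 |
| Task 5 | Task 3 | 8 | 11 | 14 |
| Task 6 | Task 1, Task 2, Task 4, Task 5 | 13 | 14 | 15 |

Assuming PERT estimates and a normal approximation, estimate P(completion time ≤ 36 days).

te_Task 1 = (2 + 4·5 + 14)/6 = 36/6 = 6; σ²_Task 1 = ((14−2)/6)² = 4.000
te_Task 2 = (9 + 4·12 + 15)/6 = 72/6 = 12; σ²_Task 2 = ((15−9)/6)² = 1.000
te_Task 3 = (4 + 4·7 + 16)/6 = 48/6 = 8; σ²_Task 3 = ((16−4)/6)² = 4.000
te_Task 4 = (1 + 4·3 + 17)/6 = 30/6 = 5; σ²_Task 4 = ((17−1)/6)² = 7.111
te_Task 5 = (8 + 4·11 + 14)/6 = 66/6 = 11; σ²_Task 5 = ((14−8)/6)² = 1.000
te_Task 6 = (13 + 4·14 + 15)/6 = 84/6 = 14; σ²_Task 6 = ((15−13)/6)² = 0.111

Forward pass:
ES_Task 1 = 0; EF_Task 1 = 6
ES_Task 2 = 0; EF_Task 2 = 12
ES_Task 3 = 0; EF_Task 3 = 8
ES_Task 4 = 12; EF_Task 4 = 12+5 = 17
ES_Task 5 = 8; EF_Task 5 = 8+11 = 19
ES_Task 6 = max(EF_Task 1=6, EF_Task 2=12, EF_Task 4=17, EF_Task 5=19) = 19; EF_Task 6 = 19+14 = 33
Expected project duration μ = 33 days. Critical path: Task 3 → Task 5 → Task 6.

Variance along critical path = 4.000 + 1.000 + 0.111 = 5.111; σ = √5.111 = 2.261 days.
Z = (36 − 33) / 2.261 = 1.327
P(T ≤ 36) = Φ(1.327) ≈ 0.908

0.908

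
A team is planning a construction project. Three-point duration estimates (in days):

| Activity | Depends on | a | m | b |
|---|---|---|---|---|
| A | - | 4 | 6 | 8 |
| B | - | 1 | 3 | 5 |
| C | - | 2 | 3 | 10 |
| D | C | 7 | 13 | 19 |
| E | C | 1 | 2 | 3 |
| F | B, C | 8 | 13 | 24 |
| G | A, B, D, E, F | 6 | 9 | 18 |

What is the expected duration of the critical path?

28 days

te_A = (4 + 4·6 + 8)/6 = 36/6 = 6
te_B = (1 + 4·3 + 5)/6 = 18/6 = 3
te_C = (2 + 4·3 + 10)/6 = 24/6 = 4
te_D = (7 + 4·13 + 19)/6 = 78/6 = 13
te_E = (1 + 4·2 + 3)/6 = 12/6 = 2
te_F = (8 + 4·13 + 24)/6 = 84/6 = 14
te_G = (6 + 4·9 + 18)/6 = 60/6 = 10

Forward pass:
ES_A = 0; EF_A = 6
ES_B = 0; EF_B = 3
ES_C = 0; EF_C = 4
ES_D = 4; EF_D = 4+13 = 17
ES_E = 4; EF_E = 4+2 = 6
ES_F = max(EF_B=3, EF_C=4) = 4; EF_F = 4+14 = 18
ES_G = max(EF_A=6, EF_B=3, EF_D=17, EF_E=6, EF_F=18) = 18; EF_G = 18+10 = 28
Expected project duration μ = 28 days. Critical path: C → F → G.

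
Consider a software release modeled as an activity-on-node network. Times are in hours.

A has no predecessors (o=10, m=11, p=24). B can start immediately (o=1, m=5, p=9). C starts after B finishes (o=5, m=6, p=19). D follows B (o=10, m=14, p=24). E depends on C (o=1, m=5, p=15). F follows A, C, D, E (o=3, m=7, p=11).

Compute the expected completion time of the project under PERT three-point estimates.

te_A = (10 + 4·11 + 24)/6 = 78/6 = 13
te_B = (1 + 4·5 + 9)/6 = 30/6 = 5
te_C = (5 + 4·6 + 19)/6 = 48/6 = 8
te_D = (10 + 4·14 + 24)/6 = 90/6 = 15
te_E = (1 + 4·5 + 15)/6 = 36/6 = 6
te_F = (3 + 4·7 + 11)/6 = 42/6 = 7

Forward pass:
ES_A = 0; EF_A = 13
ES_B = 0; EF_B = 5
ES_C = 5; EF_C = 5+8 = 13
ES_D = 5; EF_D = 5+15 = 20
ES_E = 13; EF_E = 13+6 = 19
ES_F = max(EF_A=13, EF_C=13, EF_D=20, EF_E=19) = 20; EF_F = 20+7 = 27
Expected project duration μ = 27 hours. Critical path: B → D → F.

27 hours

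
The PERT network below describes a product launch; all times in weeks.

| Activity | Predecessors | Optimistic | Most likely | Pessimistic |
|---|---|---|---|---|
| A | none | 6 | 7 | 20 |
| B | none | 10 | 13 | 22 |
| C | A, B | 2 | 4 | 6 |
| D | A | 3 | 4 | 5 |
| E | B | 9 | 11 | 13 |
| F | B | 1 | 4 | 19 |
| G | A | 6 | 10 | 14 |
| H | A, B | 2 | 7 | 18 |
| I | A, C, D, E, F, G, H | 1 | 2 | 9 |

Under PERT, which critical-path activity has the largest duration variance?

te_A = (6 + 4·7 + 20)/6 = 54/6 = 9; σ²_A = ((20−6)/6)² = 5.444
te_B = (10 + 4·13 + 22)/6 = 84/6 = 14; σ²_B = ((22−10)/6)² = 4.000
te_C = (2 + 4·4 + 6)/6 = 24/6 = 4; σ²_C = ((6−2)/6)² = 0.444
te_D = (3 + 4·4 + 5)/6 = 24/6 = 4; σ²_D = ((5−3)/6)² = 0.111
te_E = (9 + 4·11 + 13)/6 = 66/6 = 11; σ²_E = ((13−9)/6)² = 0.444
te_F = (1 + 4·4 + 19)/6 = 36/6 = 6; σ²_F = ((19−1)/6)² = 9.000
te_G = (6 + 4·10 + 14)/6 = 60/6 = 10; σ²_G = ((14−6)/6)² = 1.778
te_H = (2 + 4·7 + 18)/6 = 48/6 = 8; σ²_H = ((18−2)/6)² = 7.111
te_I = (1 + 4·2 + 9)/6 = 18/6 = 3; σ²_I = ((9−1)/6)² = 1.778

Forward pass:
ES_A = 0; EF_A = 9
ES_B = 0; EF_B = 14
ES_C = max(EF_A=9, EF_B=14) = 14; EF_C = 14+4 = 18
ES_D = 9; EF_D = 9+4 = 13
ES_E = 14; EF_E = 14+11 = 25
ES_F = 14; EF_F = 14+6 = 20
ES_G = 9; EF_G = 9+10 = 19
ES_H = max(EF_A=9, EF_B=14) = 14; EF_H = 14+8 = 22
ES_I = max(EF_A=9, EF_C=18, EF_D=13, EF_E=25, EF_F=20, EF_G=19, EF_H=22) = 25; EF_I = 25+3 = 28
Expected project duration μ = 28 weeks. Critical path: B → E → I.

Variances on critical path: σ²_B=4.000, σ²_E=0.444, σ²_I=1.778.
Largest is σ²_B = 4.000.

B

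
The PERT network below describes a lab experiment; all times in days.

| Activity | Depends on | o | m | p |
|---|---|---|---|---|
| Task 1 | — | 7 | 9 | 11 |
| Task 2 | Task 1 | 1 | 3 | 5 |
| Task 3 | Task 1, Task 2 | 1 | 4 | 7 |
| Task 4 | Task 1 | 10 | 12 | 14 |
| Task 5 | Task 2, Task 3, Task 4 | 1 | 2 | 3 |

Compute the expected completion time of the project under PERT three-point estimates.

23 days

te_Task 1 = (7 + 4·9 + 11)/6 = 54/6 = 9
te_Task 2 = (1 + 4·3 + 5)/6 = 18/6 = 3
te_Task 3 = (1 + 4·4 + 7)/6 = 24/6 = 4
te_Task 4 = (10 + 4·12 + 14)/6 = 72/6 = 12
te_Task 5 = (1 + 4·2 + 3)/6 = 12/6 = 2

Forward pass:
ES_Task 1 = 0; EF_Task 1 = 9
ES_Task 2 = 9; EF_Task 2 = 9+3 = 12
ES_Task 3 = max(EF_Task 1=9, EF_Task 2=12) = 12; EF_Task 3 = 12+4 = 16
ES_Task 4 = 9; EF_Task 4 = 9+12 = 21
ES_Task 5 = max(EF_Task 2=12, EF_Task 3=16, EF_Task 4=21) = 21; EF_Task 5 = 21+2 = 23
Expected project duration μ = 23 days. Critical path: Task 1 → Task 4 → Task 5.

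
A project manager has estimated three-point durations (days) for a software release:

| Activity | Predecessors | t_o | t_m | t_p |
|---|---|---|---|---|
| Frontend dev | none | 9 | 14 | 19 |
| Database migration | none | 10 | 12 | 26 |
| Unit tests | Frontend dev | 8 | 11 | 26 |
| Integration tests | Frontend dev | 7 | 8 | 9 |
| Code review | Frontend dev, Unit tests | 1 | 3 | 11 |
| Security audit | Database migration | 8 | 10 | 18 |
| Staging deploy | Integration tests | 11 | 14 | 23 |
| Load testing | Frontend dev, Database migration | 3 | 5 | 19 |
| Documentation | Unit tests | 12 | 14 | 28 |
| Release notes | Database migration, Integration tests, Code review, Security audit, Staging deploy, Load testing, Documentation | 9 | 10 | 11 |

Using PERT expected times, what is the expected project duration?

te_Frontend dev = (9 + 4·14 + 19)/6 = 84/6 = 14
te_Database migration = (10 + 4·12 + 26)/6 = 84/6 = 14
te_Unit tests = (8 + 4·11 + 26)/6 = 78/6 = 13
te_Integration tests = (7 + 4·8 + 9)/6 = 48/6 = 8
te_Code review = (1 + 4·3 + 11)/6 = 24/6 = 4
te_Security audit = (8 + 4·10 + 18)/6 = 66/6 = 11
te_Staging deploy = (11 + 4·14 + 23)/6 = 90/6 = 15
te_Load testing = (3 + 4·5 + 19)/6 = 42/6 = 7
te_Documentation = (12 + 4·14 + 28)/6 = 96/6 = 16
te_Release notes = (9 + 4·10 + 11)/6 = 60/6 = 10

Forward pass:
ES_Frontend dev = 0; EF_Frontend dev = 14
ES_Database migration = 0; EF_Database migration = 14
ES_Unit tests = 14; EF_Unit tests = 14+13 = 27
ES_Integration tests = 14; EF_Integration tests = 14+8 = 22
ES_Code review = max(EF_Frontend dev=14, EF_Unit tests=27) = 27; EF_Code review = 27+4 = 31
ES_Security audit = 14; EF_Security audit = 14+11 = 25
ES_Staging deploy = 22; EF_Staging deploy = 22+15 = 37
ES_Load testing = max(EF_Frontend dev=14, EF_Database migration=14) = 14; EF_Load testing = 14+7 = 21
ES_Documentation = 27; EF_Documentation = 27+16 = 43
ES_Release notes = max(EF_Database migration=14, EF_Integration tests=22, EF_Code review=31, EF_Security audit=25, EF_Staging deploy=37, EF_Load testing=21, EF_Documentation=43) = 43; EF_Release notes = 43+10 = 53
Expected project duration μ = 53 days. Critical path: Frontend dev → Unit tests → Documentation → Release notes.

53 days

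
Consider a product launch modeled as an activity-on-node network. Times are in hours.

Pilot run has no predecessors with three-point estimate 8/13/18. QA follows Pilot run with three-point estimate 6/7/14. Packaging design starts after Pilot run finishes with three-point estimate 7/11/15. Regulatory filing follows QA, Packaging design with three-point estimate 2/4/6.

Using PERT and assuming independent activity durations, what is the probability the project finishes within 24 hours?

0.037

te_Pilot run = (8 + 4·13 + 18)/6 = 78/6 = 13; σ²_Pilot run = ((18−8)/6)² = 2.778
te_QA = (6 + 4·7 + 14)/6 = 48/6 = 8; σ²_QA = ((14−6)/6)² = 1.778
te_Packaging design = (7 + 4·11 + 15)/6 = 66/6 = 11; σ²_Packaging design = ((15−7)/6)² = 1.778
te_Regulatory filing = (2 + 4·4 + 6)/6 = 24/6 = 4; σ²_Regulatory filing = ((6−2)/6)² = 0.444

Forward pass:
ES_Pilot run = 0; EF_Pilot run = 13
ES_QA = 13; EF_QA = 13+8 = 21
ES_Packaging design = 13; EF_Packaging design = 13+11 = 24
ES_Regulatory filing = max(EF_QA=21, EF_Packaging design=24) = 24; EF_Regulatory filing = 24+4 = 28
Expected project duration μ = 28 hours. Critical path: Pilot run → Packaging design → Regulatory filing.

Variance along critical path = 2.778 + 1.778 + 0.444 = 5.000; σ = √5.000 = 2.236 hours.
Z = (24 − 28) / 2.236 = -1.789
P(T ≤ 24) = Φ(-1.789) ≈ 0.037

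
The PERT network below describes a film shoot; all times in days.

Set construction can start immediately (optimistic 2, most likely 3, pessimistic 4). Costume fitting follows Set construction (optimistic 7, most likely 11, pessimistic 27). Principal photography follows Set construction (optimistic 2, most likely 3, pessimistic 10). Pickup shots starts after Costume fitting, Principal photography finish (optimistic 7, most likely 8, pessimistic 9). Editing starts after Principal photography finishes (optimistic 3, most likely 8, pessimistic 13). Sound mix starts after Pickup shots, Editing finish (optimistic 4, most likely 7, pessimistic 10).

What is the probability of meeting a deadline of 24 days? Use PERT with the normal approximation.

0.023

te_Set construction = (2 + 4·3 + 4)/6 = 18/6 = 3; σ²_Set construction = ((4−2)/6)² = 0.111
te_Costume fitting = (7 + 4·11 + 27)/6 = 78/6 = 13; σ²_Costume fitting = ((27−7)/6)² = 11.111
te_Principal photography = (2 + 4·3 + 10)/6 = 24/6 = 4; σ²_Principal photography = ((10−2)/6)² = 1.778
te_Pickup shots = (7 + 4·8 + 9)/6 = 48/6 = 8; σ²_Pickup shots = ((9−7)/6)² = 0.111
te_Editing = (3 + 4·8 + 13)/6 = 48/6 = 8; σ²_Editing = ((13−3)/6)² = 2.778
te_Sound mix = (4 + 4·7 + 10)/6 = 42/6 = 7; σ²_Sound mix = ((10−4)/6)² = 1.000

Forward pass:
ES_Set construction = 0; EF_Set construction = 3
ES_Costume fitting = 3; EF_Costume fitting = 3+13 = 16
ES_Principal photography = 3; EF_Principal photography = 3+4 = 7
ES_Pickup shots = max(EF_Costume fitting=16, EF_Principal photography=7) = 16; EF_Pickup shots = 16+8 = 24
ES_Editing = 7; EF_Editing = 7+8 = 15
ES_Sound mix = max(EF_Pickup shots=24, EF_Editing=15) = 24; EF_Sound mix = 24+7 = 31
Expected project duration μ = 31 days. Critical path: Set construction → Costume fitting → Pickup shots → Sound mix.

Variance along critical path = 0.111 + 11.111 + 0.111 + 1.000 = 12.333; σ = √12.333 = 3.512 days.
Z = (24 − 31) / 3.512 = -1.993
P(T ≤ 24) = Φ(-1.993) ≈ 0.023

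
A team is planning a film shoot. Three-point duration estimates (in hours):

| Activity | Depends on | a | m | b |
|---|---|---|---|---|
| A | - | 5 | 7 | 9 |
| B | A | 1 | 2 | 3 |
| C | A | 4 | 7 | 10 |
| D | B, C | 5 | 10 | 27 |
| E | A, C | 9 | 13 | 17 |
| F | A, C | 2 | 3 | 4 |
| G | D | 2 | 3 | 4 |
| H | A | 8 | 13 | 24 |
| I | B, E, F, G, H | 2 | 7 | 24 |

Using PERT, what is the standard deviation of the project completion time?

5.33 hours

te_A = (5 + 4·7 + 9)/6 = 42/6 = 7; σ²_A = ((9−5)/6)² = 0.444
te_B = (1 + 4·2 + 3)/6 = 12/6 = 2; σ²_B = ((3−1)/6)² = 0.111
te_C = (4 + 4·7 + 10)/6 = 42/6 = 7; σ²_C = ((10−4)/6)² = 1.000
te_D = (5 + 4·10 + 27)/6 = 72/6 = 12; σ²_D = ((27−5)/6)² = 13.444
te_E = (9 + 4·13 + 17)/6 = 78/6 = 13; σ²_E = ((17−9)/6)² = 1.778
te_F = (2 + 4·3 + 4)/6 = 18/6 = 3; σ²_F = ((4−2)/6)² = 0.111
te_G = (2 + 4·3 + 4)/6 = 18/6 = 3; σ²_G = ((4−2)/6)² = 0.111
te_H = (8 + 4·13 + 24)/6 = 84/6 = 14; σ²_H = ((24−8)/6)² = 7.111
te_I = (2 + 4·7 + 24)/6 = 54/6 = 9; σ²_I = ((24−2)/6)² = 13.444

Forward pass:
ES_A = 0; EF_A = 7
ES_B = 7; EF_B = 7+2 = 9
ES_C = 7; EF_C = 7+7 = 14
ES_D = max(EF_B=9, EF_C=14) = 14; EF_D = 14+12 = 26
ES_E = max(EF_A=7, EF_C=14) = 14; EF_E = 14+13 = 27
ES_F = max(EF_A=7, EF_C=14) = 14; EF_F = 14+3 = 17
ES_G = 26; EF_G = 26+3 = 29
ES_H = 7; EF_H = 7+14 = 21
ES_I = max(EF_B=9, EF_E=27, EF_F=17, EF_G=29, EF_H=21) = 29; EF_I = 29+9 = 38
Expected project duration μ = 38 hours. Critical path: A → C → D → G → I.

Variance along critical path = 0.444 + 1.000 + 13.444 + 0.111 + 13.444 = 28.444
σ = √28.444 = 5.333 hours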